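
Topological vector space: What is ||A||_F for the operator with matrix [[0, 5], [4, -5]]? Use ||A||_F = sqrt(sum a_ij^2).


||A||_F^2 = sum a_ij^2
= 0^2 + 5^2 + 4^2 + (-5)^2
= 0 + 25 + 16 + 25 = 66
||A||_F = sqrt(66) = 8.1240

8.1240


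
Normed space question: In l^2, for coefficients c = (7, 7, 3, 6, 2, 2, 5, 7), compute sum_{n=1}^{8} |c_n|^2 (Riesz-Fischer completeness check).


sum |c_n|^2 = 7^2 + 7^2 + 3^2 + 6^2 + 2^2 + 2^2 + 5^2 + 7^2
= 49 + 49 + 9 + 36 + 4 + 4 + 25 + 49
= 225

225


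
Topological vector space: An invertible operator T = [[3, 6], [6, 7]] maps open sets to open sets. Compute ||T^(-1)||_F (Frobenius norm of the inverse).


det(T) = 3*7 - 6*6 = -15
T^(-1) = (1/-15) * [[7, -6], [-6, 3]] = [[-0.4667, 0.4000], [0.4000, -0.2000]]
||T^(-1)||_F^2 = (-0.4667)^2 + 0.4000^2 + 0.4000^2 + (-0.2000)^2 = 0.5778
||T^(-1)||_F = sqrt(0.5778) = 0.7601

0.7601


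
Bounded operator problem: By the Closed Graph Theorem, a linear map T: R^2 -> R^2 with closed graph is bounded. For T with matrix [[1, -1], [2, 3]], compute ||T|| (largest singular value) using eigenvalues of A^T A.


A^T A = [[5, 5], [5, 10]]
trace(A^T A) = 15, det(A^T A) = 25
discriminant = 15^2 - 4*25 = 125
Largest eigenvalue of A^T A = (trace + sqrt(disc))/2 = 13.0902
||T|| = sqrt(13.0902) = 3.6180

3.6180


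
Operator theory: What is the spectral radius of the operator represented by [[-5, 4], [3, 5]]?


For a 2x2 matrix, eigenvalues satisfy lambda^2 - (trace)*lambda + det = 0
trace = -5 + 5 = 0
det = -5*5 - 4*3 = -37
discriminant = 0^2 - 4*(-37) = 148
spectral radius = max |eigenvalue| = 6.0828

6.0828


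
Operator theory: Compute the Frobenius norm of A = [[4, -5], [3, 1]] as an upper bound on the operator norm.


||A||_F^2 = sum a_ij^2
= 4^2 + (-5)^2 + 3^2 + 1^2
= 16 + 25 + 9 + 1 = 51
||A||_F = sqrt(51) = 7.1414

7.1414


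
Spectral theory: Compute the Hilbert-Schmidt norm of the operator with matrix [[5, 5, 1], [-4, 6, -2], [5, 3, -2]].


The Hilbert-Schmidt norm is sqrt(sum of squares of all entries).
Sum of squares = 5^2 + 5^2 + 1^2 + (-4)^2 + 6^2 + (-2)^2 + 5^2 + 3^2 + (-2)^2
= 25 + 25 + 1 + 16 + 36 + 4 + 25 + 9 + 4 = 145
||T||_HS = sqrt(145) = 12.0416

12.0416


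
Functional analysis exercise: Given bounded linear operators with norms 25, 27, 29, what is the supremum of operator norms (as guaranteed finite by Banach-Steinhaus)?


By the Uniform Boundedness Principle, the supremum of norms is finite.
sup_k ||T_k|| = max(25, 27, 29) = 29

29


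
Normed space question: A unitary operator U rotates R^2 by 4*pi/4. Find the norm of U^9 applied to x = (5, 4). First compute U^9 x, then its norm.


U is a rotation by theta = 4*pi/4
U^9 = rotation by 9*theta = 36*pi/4 = 4*pi/4 (mod 2*pi)
cos(4*pi/4) = -1.0000, sin(4*pi/4) = 0.0000
U^9 x = (-1.0000 * 5 - 0.0000 * 4, 0.0000 * 5 + -1.0000 * 4)
= (-5.0000, -4.0000)
||U^9 x|| = sqrt((-5.0000)^2 + (-4.0000)^2) = sqrt(41.0000) = 6.4031

6.4031


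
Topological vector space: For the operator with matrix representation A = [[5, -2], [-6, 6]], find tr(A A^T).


trace(A * A^T) = sum of squares of all entries
= 5^2 + (-2)^2 + (-6)^2 + 6^2
= 25 + 4 + 36 + 36
= 101

101


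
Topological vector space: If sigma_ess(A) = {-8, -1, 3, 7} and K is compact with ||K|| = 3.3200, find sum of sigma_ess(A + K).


By Weyl's theorem, the essential spectrum is invariant under compact perturbations.
sigma_ess(A + K) = sigma_ess(A) = {-8, -1, 3, 7}
Sum = -8 + -1 + 3 + 7 = 1

1


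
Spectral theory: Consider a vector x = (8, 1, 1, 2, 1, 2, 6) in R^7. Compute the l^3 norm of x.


The l^3 norm = (sum |x_i|^3)^(1/3)
Sum of 3th powers = 512 + 1 + 1 + 8 + 1 + 8 + 216 = 747
||x||_3 = (747)^(1/3) = 9.0735

9.0735


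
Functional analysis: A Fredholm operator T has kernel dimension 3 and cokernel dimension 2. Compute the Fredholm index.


The Fredholm index is defined as ind(T) = dim(ker T) - dim(coker T)
= 3 - 2
= 1

1


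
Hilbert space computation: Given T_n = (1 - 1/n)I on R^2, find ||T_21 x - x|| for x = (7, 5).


T_21 x - x = (1 - 1/21)x - x = -x/21
||x|| = sqrt(74) = 8.6023
||T_21 x - x|| = ||x||/21 = 8.6023/21 = 0.4096

0.4096


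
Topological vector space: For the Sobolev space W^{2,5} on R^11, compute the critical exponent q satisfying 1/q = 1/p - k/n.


Using the Sobolev embedding formula: 1/q = 1/p - k/n
1/q = 1/5 - 2/11 = 1/55
q = 1/(1/55) = 55

55.0000


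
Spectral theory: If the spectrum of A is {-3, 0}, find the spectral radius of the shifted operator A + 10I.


Spectrum of A + 10I = {7, 10}
Spectral radius = max |lambda| over the shifted spectrum
= max(7, 10) = 10

10


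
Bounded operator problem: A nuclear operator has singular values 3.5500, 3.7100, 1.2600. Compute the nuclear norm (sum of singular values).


The nuclear norm is the sum of all singular values.
||T||_1 = 3.5500 + 3.7100 + 1.2600
= 8.5200

8.5200


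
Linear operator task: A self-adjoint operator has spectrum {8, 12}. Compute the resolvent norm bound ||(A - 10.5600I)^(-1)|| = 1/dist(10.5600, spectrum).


dist(10.5600, {8, 12}) = min(|10.5600 - 8|, |10.5600 - 12|)
= min(2.5600, 1.4400) = 1.4400
Resolvent bound = 1/1.4400 = 0.6944

0.6944


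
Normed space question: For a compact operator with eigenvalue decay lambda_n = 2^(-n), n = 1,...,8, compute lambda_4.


The eigenvalue formula gives lambda_4 = 1/2^4
= 1/16
= 0.0625

0.0625


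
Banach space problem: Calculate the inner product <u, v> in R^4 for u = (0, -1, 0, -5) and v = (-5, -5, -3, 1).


Computing the standard inner product <u, v> = sum u_i * v_i
= 0*-5 + -1*-5 + 0*-3 + -5*1
= 0 + 5 + 0 + -5
= 0

0


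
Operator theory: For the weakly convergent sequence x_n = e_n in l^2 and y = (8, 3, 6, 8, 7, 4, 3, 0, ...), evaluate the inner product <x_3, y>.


x_3 = e_3 is the standard basis vector with 1 in position 3.
<x_3, y> = y_3 = 6
As n -> infinity, <x_n, y> -> 0, confirming weak convergence of (x_n) to 0.

6


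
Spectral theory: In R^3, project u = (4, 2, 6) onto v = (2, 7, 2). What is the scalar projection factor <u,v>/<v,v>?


Computing <u,v> = 4*2 + 2*7 + 6*2 = 34
Computing <v,v> = 2^2 + 7^2 + 2^2 = 57
Projection coefficient = 34/57 = 0.5965

0.5965


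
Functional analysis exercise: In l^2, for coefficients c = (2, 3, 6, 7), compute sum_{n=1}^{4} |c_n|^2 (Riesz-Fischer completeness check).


sum |c_n|^2 = 2^2 + 3^2 + 6^2 + 7^2
= 4 + 9 + 36 + 49
= 98

98


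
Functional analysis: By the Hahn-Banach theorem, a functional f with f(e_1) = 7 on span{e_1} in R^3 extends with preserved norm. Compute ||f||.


The norm of f is given by ||f|| = sup_{||x||=1} |f(x)|.
On span{e_1}, ||e_1|| = 1, so ||f|| = |f(e_1)| / ||e_1||
= |7| / 1 = 7.0000

7.0000


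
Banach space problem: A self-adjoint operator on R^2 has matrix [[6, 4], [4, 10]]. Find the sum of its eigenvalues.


For a self-adjoint (symmetric) matrix, the eigenvalues are real.
The sum of eigenvalues equals the trace of the matrix.
trace = 6 + 10 = 16

16


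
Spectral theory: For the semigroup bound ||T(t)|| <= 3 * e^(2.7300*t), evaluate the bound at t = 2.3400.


||T(2.3400)|| <= 3 * exp(2.7300 * 2.3400)
= 3 * exp(6.3882)
= 3 * 594.7850
= 1784.3550

1784.3550


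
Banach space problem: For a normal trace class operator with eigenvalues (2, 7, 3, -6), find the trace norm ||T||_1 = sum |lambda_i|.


For a normal operator, singular values equal |eigenvalues|.
Trace norm = sum |lambda_i| = 2 + 7 + 3 + 6
= 18

18


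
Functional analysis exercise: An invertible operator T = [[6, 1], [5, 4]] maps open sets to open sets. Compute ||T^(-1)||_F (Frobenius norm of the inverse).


det(T) = 6*4 - 1*5 = 19
T^(-1) = (1/19) * [[4, -1], [-5, 6]] = [[0.2105, -0.0526], [-0.2632, 0.3158]]
||T^(-1)||_F^2 = 0.2105^2 + (-0.0526)^2 + (-0.2632)^2 + 0.3158^2 = 0.2161
||T^(-1)||_F = sqrt(0.2161) = 0.4648

0.4648


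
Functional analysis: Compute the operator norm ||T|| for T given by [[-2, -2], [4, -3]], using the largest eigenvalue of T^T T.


A^T A = [[20, -8], [-8, 13]]
trace(A^T A) = 33, det(A^T A) = 196
discriminant = 33^2 - 4*196 = 305
Largest eigenvalue of A^T A = (trace + sqrt(disc))/2 = 25.2321
||T|| = sqrt(25.2321) = 5.0232

5.0232


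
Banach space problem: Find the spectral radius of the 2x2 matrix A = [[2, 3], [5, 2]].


For a 2x2 matrix, eigenvalues satisfy lambda^2 - (trace)*lambda + det = 0
trace = 2 + 2 = 4
det = 2*2 - 3*5 = -11
discriminant = 4^2 - 4*(-11) = 60
spectral radius = max |eigenvalue| = 5.8730

5.8730


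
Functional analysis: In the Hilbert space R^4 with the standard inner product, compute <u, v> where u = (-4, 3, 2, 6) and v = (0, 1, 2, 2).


Computing the standard inner product <u, v> = sum u_i * v_i
= -4*0 + 3*1 + 2*2 + 6*2
= 0 + 3 + 4 + 12
= 19

19


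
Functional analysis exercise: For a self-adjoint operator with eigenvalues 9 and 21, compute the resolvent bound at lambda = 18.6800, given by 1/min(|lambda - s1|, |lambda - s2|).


dist(18.6800, {9, 21}) = min(|18.6800 - 9|, |18.6800 - 21|)
= min(9.6800, 2.3200) = 2.3200
Resolvent bound = 1/2.3200 = 0.4310

0.4310


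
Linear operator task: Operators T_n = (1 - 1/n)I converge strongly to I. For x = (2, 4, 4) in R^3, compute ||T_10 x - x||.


T_10 x - x = (1 - 1/10)x - x = -x/10
||x|| = sqrt(36) = 6.0000
||T_10 x - x|| = ||x||/10 = 6.0000/10 = 0.6000

0.6000


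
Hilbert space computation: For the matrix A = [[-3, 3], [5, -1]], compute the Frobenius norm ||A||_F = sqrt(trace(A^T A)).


||A||_F^2 = sum a_ij^2
= (-3)^2 + 3^2 + 5^2 + (-1)^2
= 9 + 9 + 25 + 1 = 44
||A||_F = sqrt(44) = 6.6332

6.6332


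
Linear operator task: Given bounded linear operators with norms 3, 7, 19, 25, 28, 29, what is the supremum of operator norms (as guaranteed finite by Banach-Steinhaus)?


By the Uniform Boundedness Principle, the supremum of norms is finite.
sup_k ||T_k|| = max(3, 7, 19, 25, 28, 29) = 29

29


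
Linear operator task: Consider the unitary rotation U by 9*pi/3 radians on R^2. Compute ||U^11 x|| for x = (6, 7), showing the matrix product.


U is a rotation by theta = 9*pi/3
U^11 = rotation by 11*theta = 99*pi/3 = 3*pi/3 (mod 2*pi)
cos(3*pi/3) = -1.0000, sin(3*pi/3) = 0.0000
U^11 x = (-1.0000 * 6 - 0.0000 * 7, 0.0000 * 6 + -1.0000 * 7)
= (-6.0000, -7.0000)
||U^11 x|| = sqrt((-6.0000)^2 + (-7.0000)^2) = sqrt(85.0000) = 9.2195

9.2195


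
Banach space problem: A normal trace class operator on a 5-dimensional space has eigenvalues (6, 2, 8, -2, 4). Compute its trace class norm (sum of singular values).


For a normal operator, singular values equal |eigenvalues|.
Trace norm = sum |lambda_i| = 6 + 2 + 8 + 2 + 4
= 22

22


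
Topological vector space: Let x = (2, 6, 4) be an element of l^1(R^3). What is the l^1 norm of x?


The l^1 norm equals the sum of absolute values of all components.
||x||_1 = 2 + 6 + 4
= 12

12.0000


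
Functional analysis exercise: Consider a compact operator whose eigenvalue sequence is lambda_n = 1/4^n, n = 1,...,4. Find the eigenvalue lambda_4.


The eigenvalue formula gives lambda_4 = 1/4^4
= 1/256
= 0.0039

0.0039


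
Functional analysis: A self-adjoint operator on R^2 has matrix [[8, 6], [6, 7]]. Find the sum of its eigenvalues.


For a self-adjoint (symmetric) matrix, the eigenvalues are real.
The sum of eigenvalues equals the trace of the matrix.
trace = 8 + 7 = 15

15


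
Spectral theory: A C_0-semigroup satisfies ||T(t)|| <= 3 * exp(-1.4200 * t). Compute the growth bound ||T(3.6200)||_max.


||T(3.6200)|| <= 3 * exp(-1.4200 * 3.6200)
= 3 * exp(-5.1404)
= 3 * 0.0059
= 0.0176

0.0176


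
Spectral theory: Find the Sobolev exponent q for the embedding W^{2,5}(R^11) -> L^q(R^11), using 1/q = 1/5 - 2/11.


Using the Sobolev embedding formula: 1/q = 1/p - k/n
1/q = 1/5 - 2/11 = 1/55
q = 1/(1/55) = 55

55.0000


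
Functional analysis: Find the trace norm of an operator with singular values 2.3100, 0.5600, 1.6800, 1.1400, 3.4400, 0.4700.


The nuclear norm is the sum of all singular values.
||T||_1 = 2.3100 + 0.5600 + 1.6800 + 1.1400 + 3.4400 + 0.4700
= 9.6000

9.6000


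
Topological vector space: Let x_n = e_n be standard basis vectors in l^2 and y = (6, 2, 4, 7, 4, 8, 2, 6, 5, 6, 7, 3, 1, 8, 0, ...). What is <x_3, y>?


x_3 = e_3 is the standard basis vector with 1 in position 3.
<x_3, y> = y_3 = 4
As n -> infinity, <x_n, y> -> 0, confirming weak convergence of (x_n) to 0.

4


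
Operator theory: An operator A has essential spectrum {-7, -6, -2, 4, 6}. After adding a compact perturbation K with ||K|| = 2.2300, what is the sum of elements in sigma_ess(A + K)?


By Weyl's theorem, the essential spectrum is invariant under compact perturbations.
sigma_ess(A + K) = sigma_ess(A) = {-7, -6, -2, 4, 6}
Sum = -7 + -6 + -2 + 4 + 6 = -5

-5


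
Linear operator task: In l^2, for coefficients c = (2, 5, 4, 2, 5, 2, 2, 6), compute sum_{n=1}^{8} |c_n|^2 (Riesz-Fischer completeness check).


sum |c_n|^2 = 2^2 + 5^2 + 4^2 + 2^2 + 5^2 + 2^2 + 2^2 + 6^2
= 4 + 25 + 16 + 4 + 25 + 4 + 4 + 36
= 118

118


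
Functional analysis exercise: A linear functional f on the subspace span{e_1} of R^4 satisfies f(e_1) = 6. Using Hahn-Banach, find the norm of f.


The norm of f is given by ||f|| = sup_{||x||=1} |f(x)|.
On span{e_1}, ||e_1|| = 1, so ||f|| = |f(e_1)| / ||e_1||
= |6| / 1 = 6.0000

6.0000


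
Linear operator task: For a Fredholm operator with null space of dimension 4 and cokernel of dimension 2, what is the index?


The Fredholm index is defined as ind(T) = dim(ker T) - dim(coker T)
= 4 - 2
= 2

2


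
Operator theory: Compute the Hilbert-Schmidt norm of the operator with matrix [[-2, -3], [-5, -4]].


The Hilbert-Schmidt norm is sqrt(sum of squares of all entries).
Sum of squares = (-2)^2 + (-3)^2 + (-5)^2 + (-4)^2
= 4 + 9 + 25 + 16 = 54
||T||_HS = sqrt(54) = 7.3485

7.3485


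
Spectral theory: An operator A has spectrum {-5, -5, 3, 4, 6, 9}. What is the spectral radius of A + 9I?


Spectrum of A + 9I = {4, 4, 12, 13, 15, 18}
Spectral radius = max |lambda| over the shifted spectrum
= max(4, 4, 12, 13, 15, 18) = 18

18


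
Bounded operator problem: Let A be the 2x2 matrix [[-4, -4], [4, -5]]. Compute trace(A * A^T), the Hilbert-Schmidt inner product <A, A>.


trace(A * A^T) = sum of squares of all entries
= (-4)^2 + (-4)^2 + 4^2 + (-5)^2
= 16 + 16 + 16 + 25
= 73

73


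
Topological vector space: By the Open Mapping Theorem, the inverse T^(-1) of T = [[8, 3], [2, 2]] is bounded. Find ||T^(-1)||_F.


det(T) = 8*2 - 3*2 = 10
T^(-1) = (1/10) * [[2, -3], [-2, 8]] = [[0.2000, -0.3000], [-0.2000, 0.8000]]
||T^(-1)||_F^2 = 0.2000^2 + (-0.3000)^2 + (-0.2000)^2 + 0.8000^2 = 0.8100
||T^(-1)||_F = sqrt(0.8100) = 0.9000

0.9000


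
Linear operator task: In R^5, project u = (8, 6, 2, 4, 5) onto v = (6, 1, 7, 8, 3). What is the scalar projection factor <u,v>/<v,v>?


Computing <u,v> = 8*6 + 6*1 + 2*7 + 4*8 + 5*3 = 115
Computing <v,v> = 6^2 + 1^2 + 7^2 + 8^2 + 3^2 = 159
Projection coefficient = 115/159 = 0.7233

0.7233


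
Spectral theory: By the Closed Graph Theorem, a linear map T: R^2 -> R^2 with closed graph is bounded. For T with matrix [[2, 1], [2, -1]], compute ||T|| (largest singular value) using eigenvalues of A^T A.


A^T A = [[8, 0], [0, 2]]
trace(A^T A) = 10, det(A^T A) = 16
discriminant = 10^2 - 4*16 = 36
Largest eigenvalue of A^T A = (trace + sqrt(disc))/2 = 8.0000
||T|| = sqrt(8.0000) = 2.8284

2.8284


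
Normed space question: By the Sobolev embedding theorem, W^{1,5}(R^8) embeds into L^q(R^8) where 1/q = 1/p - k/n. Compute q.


Using the Sobolev embedding formula: 1/q = 1/p - k/n
1/q = 1/5 - 1/8 = 3/40
q = 1/(3/40) = 40/3 = 13.3333

13.3333


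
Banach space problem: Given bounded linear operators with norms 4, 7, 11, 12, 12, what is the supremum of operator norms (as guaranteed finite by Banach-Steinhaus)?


By the Uniform Boundedness Principle, the supremum of norms is finite.
sup_k ||T_k|| = max(4, 7, 11, 12, 12) = 12

12


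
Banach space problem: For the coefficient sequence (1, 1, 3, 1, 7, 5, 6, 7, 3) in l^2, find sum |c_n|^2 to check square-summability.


sum |c_n|^2 = 1^2 + 1^2 + 3^2 + 1^2 + 7^2 + 5^2 + 6^2 + 7^2 + 3^2
= 1 + 1 + 9 + 1 + 49 + 25 + 36 + 49 + 9
= 180

180


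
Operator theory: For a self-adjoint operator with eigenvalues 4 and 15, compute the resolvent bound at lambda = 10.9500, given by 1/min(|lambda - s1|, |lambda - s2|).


dist(10.9500, {4, 15}) = min(|10.9500 - 4|, |10.9500 - 15|)
= min(6.9500, 4.0500) = 4.0500
Resolvent bound = 1/4.0500 = 0.2469

0.2469


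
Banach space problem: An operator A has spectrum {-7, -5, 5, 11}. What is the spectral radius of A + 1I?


Spectrum of A + 1I = {-6, -4, 6, 12}
Spectral radius = max |lambda| over the shifted spectrum
= max(6, 4, 6, 12) = 12

12


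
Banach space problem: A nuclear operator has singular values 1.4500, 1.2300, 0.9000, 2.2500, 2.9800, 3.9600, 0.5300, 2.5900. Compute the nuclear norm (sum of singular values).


The nuclear norm is the sum of all singular values.
||T||_1 = 1.4500 + 1.2300 + 0.9000 + 2.2500 + 2.9800 + 3.9600 + 0.5300 + 2.5900
= 15.8900

15.8900


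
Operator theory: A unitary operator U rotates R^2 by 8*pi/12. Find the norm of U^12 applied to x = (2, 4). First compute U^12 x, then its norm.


U is a rotation by theta = 8*pi/12
U^12 = rotation by 12*theta = 96*pi/12 = 0*pi/12 (mod 2*pi)
cos(0*pi/12) = 1.0000, sin(0*pi/12) = 0.0000
U^12 x = (1.0000 * 2 - 0.0000 * 4, 0.0000 * 2 + 1.0000 * 4)
= (2.0000, 4.0000)
||U^12 x|| = sqrt(2.0000^2 + 4.0000^2) = sqrt(20.0000) = 4.4721

4.4721


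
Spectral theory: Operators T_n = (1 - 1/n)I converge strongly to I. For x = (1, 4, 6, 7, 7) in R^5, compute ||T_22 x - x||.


T_22 x - x = (1 - 1/22)x - x = -x/22
||x|| = sqrt(151) = 12.2882
||T_22 x - x|| = ||x||/22 = 12.2882/22 = 0.5586

0.5586


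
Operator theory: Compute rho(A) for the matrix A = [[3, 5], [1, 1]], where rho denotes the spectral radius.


For a 2x2 matrix, eigenvalues satisfy lambda^2 - (trace)*lambda + det = 0
trace = 3 + 1 = 4
det = 3*1 - 5*1 = -2
discriminant = 4^2 - 4*(-2) = 24
spectral radius = max |eigenvalue| = 4.4495

4.4495


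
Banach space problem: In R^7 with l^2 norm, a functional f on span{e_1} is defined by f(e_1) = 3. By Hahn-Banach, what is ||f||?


The norm of f is given by ||f|| = sup_{||x||=1} |f(x)|.
On span{e_1}, ||e_1|| = 1, so ||f|| = |f(e_1)| / ||e_1||
= |3| / 1 = 3.0000

3.0000


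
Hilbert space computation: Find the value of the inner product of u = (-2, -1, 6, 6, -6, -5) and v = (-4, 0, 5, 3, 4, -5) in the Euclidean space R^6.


Computing the standard inner product <u, v> = sum u_i * v_i
= -2*-4 + -1*0 + 6*5 + 6*3 + -6*4 + -5*-5
= 8 + 0 + 30 + 18 + -24 + 25
= 57

57


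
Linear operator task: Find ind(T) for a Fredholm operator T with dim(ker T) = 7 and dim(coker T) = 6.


The Fredholm index is defined as ind(T) = dim(ker T) - dim(coker T)
= 7 - 6
= 1

1


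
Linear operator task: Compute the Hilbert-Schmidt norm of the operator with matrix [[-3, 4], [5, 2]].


The Hilbert-Schmidt norm is sqrt(sum of squares of all entries).
Sum of squares = (-3)^2 + 4^2 + 5^2 + 2^2
= 9 + 16 + 25 + 4 = 54
||T||_HS = sqrt(54) = 7.3485

7.3485


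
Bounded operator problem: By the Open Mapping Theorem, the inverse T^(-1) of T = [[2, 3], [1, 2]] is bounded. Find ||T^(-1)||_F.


det(T) = 2*2 - 3*1 = 1
T^(-1) = (1/1) * [[2, -3], [-1, 2]] = [[2.0000, -3.0000], [-1.0000, 2.0000]]
||T^(-1)||_F^2 = 2.0000^2 + (-3.0000)^2 + (-1.0000)^2 + 2.0000^2 = 18.0000
||T^(-1)||_F = sqrt(18.0000) = 4.2426

4.2426


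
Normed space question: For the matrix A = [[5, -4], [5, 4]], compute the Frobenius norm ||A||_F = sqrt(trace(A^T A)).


||A||_F^2 = sum a_ij^2
= 5^2 + (-4)^2 + 5^2 + 4^2
= 25 + 16 + 25 + 16 = 82
||A||_F = sqrt(82) = 9.0554

9.0554


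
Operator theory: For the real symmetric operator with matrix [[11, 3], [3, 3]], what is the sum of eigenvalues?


For a self-adjoint (symmetric) matrix, the eigenvalues are real.
The sum of eigenvalues equals the trace of the matrix.
trace = 11 + 3 = 14

14


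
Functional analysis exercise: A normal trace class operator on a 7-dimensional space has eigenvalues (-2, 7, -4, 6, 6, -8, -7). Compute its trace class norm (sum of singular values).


For a normal operator, singular values equal |eigenvalues|.
Trace norm = sum |lambda_i| = 2 + 7 + 4 + 6 + 6 + 8 + 7
= 40

40


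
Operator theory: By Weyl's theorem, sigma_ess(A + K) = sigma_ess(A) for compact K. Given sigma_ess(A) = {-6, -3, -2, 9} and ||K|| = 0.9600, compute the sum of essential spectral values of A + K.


By Weyl's theorem, the essential spectrum is invariant under compact perturbations.
sigma_ess(A + K) = sigma_ess(A) = {-6, -3, -2, 9}
Sum = -6 + -3 + -2 + 9 = -2

-2


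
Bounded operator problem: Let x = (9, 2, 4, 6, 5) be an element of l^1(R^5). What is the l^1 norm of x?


The l^1 norm equals the sum of absolute values of all components.
||x||_1 = 9 + 2 + 4 + 6 + 5
= 26

26.0000


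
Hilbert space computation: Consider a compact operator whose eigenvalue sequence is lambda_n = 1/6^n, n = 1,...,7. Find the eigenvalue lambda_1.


The eigenvalue formula gives lambda_1 = 1/6^1
= 1/6
= 0.1667

0.1667


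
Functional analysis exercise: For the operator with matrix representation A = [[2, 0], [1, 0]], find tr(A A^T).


trace(A * A^T) = sum of squares of all entries
= 2^2 + 0^2 + 1^2 + 0^2
= 4 + 0 + 1 + 0
= 5

5


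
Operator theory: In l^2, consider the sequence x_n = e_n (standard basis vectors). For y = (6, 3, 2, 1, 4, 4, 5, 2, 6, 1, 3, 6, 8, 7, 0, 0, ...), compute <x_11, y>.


x_11 = e_11 is the standard basis vector with 1 in position 11.
<x_11, y> = y_11 = 3
As n -> infinity, <x_n, y> -> 0, confirming weak convergence of (x_n) to 0.

3


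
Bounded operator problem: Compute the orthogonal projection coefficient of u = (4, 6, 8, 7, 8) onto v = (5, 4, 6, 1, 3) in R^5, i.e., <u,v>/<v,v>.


Computing <u,v> = 4*5 + 6*4 + 8*6 + 7*1 + 8*3 = 123
Computing <v,v> = 5^2 + 4^2 + 6^2 + 1^2 + 3^2 = 87
Projection coefficient = 123/87 = 1.4138

1.4138


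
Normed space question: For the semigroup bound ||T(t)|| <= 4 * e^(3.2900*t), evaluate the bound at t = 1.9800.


||T(1.9800)|| <= 4 * exp(3.2900 * 1.9800)
= 4 * exp(6.5142)
= 4 * 674.6540
= 2698.6161

2698.6161


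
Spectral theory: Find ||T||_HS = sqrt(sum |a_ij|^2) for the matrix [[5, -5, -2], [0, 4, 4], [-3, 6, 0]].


The Hilbert-Schmidt norm is sqrt(sum of squares of all entries).
Sum of squares = 5^2 + (-5)^2 + (-2)^2 + 0^2 + 4^2 + 4^2 + (-3)^2 + 6^2 + 0^2
= 25 + 25 + 4 + 0 + 16 + 16 + 9 + 36 + 0 = 131
||T||_HS = sqrt(131) = 11.4455

11.4455


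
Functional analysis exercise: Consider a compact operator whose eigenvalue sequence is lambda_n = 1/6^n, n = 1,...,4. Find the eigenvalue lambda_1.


The eigenvalue formula gives lambda_1 = 1/6^1
= 1/6
= 0.1667

0.1667


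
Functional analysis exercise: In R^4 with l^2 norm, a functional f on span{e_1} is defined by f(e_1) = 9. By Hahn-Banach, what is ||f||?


The norm of f is given by ||f|| = sup_{||x||=1} |f(x)|.
On span{e_1}, ||e_1|| = 1, so ||f|| = |f(e_1)| / ||e_1||
= |9| / 1 = 9.0000

9.0000


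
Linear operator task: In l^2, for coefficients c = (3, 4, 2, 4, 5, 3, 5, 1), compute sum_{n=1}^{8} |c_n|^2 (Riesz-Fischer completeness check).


sum |c_n|^2 = 3^2 + 4^2 + 2^2 + 4^2 + 5^2 + 3^2 + 5^2 + 1^2
= 9 + 16 + 4 + 16 + 25 + 9 + 25 + 1
= 105

105


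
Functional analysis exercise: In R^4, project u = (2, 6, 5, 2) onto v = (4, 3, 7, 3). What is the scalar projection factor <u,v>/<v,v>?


Computing <u,v> = 2*4 + 6*3 + 5*7 + 2*3 = 67
Computing <v,v> = 4^2 + 3^2 + 7^2 + 3^2 = 83
Projection coefficient = 67/83 = 0.8072

0.8072


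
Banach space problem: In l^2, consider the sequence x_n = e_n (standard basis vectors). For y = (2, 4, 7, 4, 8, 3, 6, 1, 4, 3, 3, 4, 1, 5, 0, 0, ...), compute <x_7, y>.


x_7 = e_7 is the standard basis vector with 1 in position 7.
<x_7, y> = y_7 = 6
As n -> infinity, <x_n, y> -> 0, confirming weak convergence of (x_n) to 0.

6


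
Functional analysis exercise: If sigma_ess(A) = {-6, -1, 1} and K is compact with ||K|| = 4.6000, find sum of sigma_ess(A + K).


By Weyl's theorem, the essential spectrum is invariant under compact perturbations.
sigma_ess(A + K) = sigma_ess(A) = {-6, -1, 1}
Sum = -6 + -1 + 1 = -6

-6


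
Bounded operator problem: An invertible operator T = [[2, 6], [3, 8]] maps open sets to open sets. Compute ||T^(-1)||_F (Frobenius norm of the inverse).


det(T) = 2*8 - 6*3 = -2
T^(-1) = (1/-2) * [[8, -6], [-3, 2]] = [[-4.0000, 3.0000], [1.5000, -1.0000]]
||T^(-1)||_F^2 = (-4.0000)^2 + 3.0000^2 + 1.5000^2 + (-1.0000)^2 = 28.2500
||T^(-1)||_F = sqrt(28.2500) = 5.3151

5.3151


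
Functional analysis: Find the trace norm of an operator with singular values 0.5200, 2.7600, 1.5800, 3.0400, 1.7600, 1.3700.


The nuclear norm is the sum of all singular values.
||T||_1 = 0.5200 + 2.7600 + 1.5800 + 3.0400 + 1.7600 + 1.3700
= 11.0300

11.0300


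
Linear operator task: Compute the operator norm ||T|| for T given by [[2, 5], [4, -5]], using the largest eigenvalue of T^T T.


A^T A = [[20, -10], [-10, 50]]
trace(A^T A) = 70, det(A^T A) = 900
discriminant = 70^2 - 4*900 = 1300
Largest eigenvalue of A^T A = (trace + sqrt(disc))/2 = 53.0278
||T|| = sqrt(53.0278) = 7.2820

7.2820


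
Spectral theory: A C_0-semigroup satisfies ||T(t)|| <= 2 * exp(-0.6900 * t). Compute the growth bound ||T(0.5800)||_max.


||T(0.5800)|| <= 2 * exp(-0.6900 * 0.5800)
= 2 * exp(-0.4002)
= 2 * 0.6702
= 1.3404

1.3404


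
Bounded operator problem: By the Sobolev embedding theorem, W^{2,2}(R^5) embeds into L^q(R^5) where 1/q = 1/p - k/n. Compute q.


Using the Sobolev embedding formula: 1/q = 1/p - k/n
1/q = 1/2 - 2/5 = 1/10
q = 1/(1/10) = 10

10.0000


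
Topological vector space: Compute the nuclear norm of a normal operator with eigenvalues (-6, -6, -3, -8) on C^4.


For a normal operator, singular values equal |eigenvalues|.
Trace norm = sum |lambda_i| = 6 + 6 + 3 + 8
= 23

23


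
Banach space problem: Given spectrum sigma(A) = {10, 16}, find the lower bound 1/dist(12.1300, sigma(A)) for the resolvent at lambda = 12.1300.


dist(12.1300, {10, 16}) = min(|12.1300 - 10|, |12.1300 - 16|)
= min(2.1300, 3.8700) = 2.1300
Resolvent bound = 1/2.1300 = 0.4695

0.4695


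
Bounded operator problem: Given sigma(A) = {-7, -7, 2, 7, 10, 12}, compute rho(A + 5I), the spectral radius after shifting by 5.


Spectrum of A + 5I = {-2, -2, 7, 12, 15, 17}
Spectral radius = max |lambda| over the shifted spectrum
= max(2, 2, 7, 12, 15, 17) = 17

17


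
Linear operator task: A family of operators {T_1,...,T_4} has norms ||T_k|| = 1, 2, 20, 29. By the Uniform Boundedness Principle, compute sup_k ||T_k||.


By the Uniform Boundedness Principle, the supremum of norms is finite.
sup_k ||T_k|| = max(1, 2, 20, 29) = 29

29


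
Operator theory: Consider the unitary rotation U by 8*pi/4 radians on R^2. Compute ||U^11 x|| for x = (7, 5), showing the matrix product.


U is a rotation by theta = 8*pi/4
U^11 = rotation by 11*theta = 88*pi/4 = 0*pi/4 (mod 2*pi)
cos(0*pi/4) = 1.0000, sin(0*pi/4) = 0.0000
U^11 x = (1.0000 * 7 - 0.0000 * 5, 0.0000 * 7 + 1.0000 * 5)
= (7.0000, 5.0000)
||U^11 x|| = sqrt(7.0000^2 + 5.0000^2) = sqrt(74.0000) = 8.6023

8.6023


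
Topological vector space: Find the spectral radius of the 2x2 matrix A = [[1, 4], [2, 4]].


For a 2x2 matrix, eigenvalues satisfy lambda^2 - (trace)*lambda + det = 0
trace = 1 + 4 = 5
det = 1*4 - 4*2 = -4
discriminant = 5^2 - 4*(-4) = 41
spectral radius = max |eigenvalue| = 5.7016

5.7016


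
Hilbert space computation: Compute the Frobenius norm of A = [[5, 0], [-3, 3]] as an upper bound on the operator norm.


||A||_F^2 = sum a_ij^2
= 5^2 + 0^2 + (-3)^2 + 3^2
= 25 + 0 + 9 + 9 = 43
||A||_F = sqrt(43) = 6.5574

6.5574


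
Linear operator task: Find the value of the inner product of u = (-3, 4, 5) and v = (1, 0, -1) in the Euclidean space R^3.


Computing the standard inner product <u, v> = sum u_i * v_i
= -3*1 + 4*0 + 5*-1
= -3 + 0 + -5
= -8

-8


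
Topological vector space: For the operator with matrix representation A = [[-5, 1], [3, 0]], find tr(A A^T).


trace(A * A^T) = sum of squares of all entries
= (-5)^2 + 1^2 + 3^2 + 0^2
= 25 + 1 + 9 + 0
= 35

35


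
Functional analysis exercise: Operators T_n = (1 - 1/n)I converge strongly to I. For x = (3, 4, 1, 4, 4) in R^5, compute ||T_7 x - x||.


T_7 x - x = (1 - 1/7)x - x = -x/7
||x|| = sqrt(58) = 7.6158
||T_7 x - x|| = ||x||/7 = 7.6158/7 = 1.0880

1.0880


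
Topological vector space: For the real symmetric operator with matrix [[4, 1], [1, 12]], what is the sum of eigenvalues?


For a self-adjoint (symmetric) matrix, the eigenvalues are real.
The sum of eigenvalues equals the trace of the matrix.
trace = 4 + 12 = 16

16


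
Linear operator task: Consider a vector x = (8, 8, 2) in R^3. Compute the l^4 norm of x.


The l^4 norm = (sum |x_i|^4)^(1/4)
Sum of 4th powers = 4096 + 4096 + 16 = 8208
||x||_4 = (8208)^(1/4) = 9.5183

9.5183


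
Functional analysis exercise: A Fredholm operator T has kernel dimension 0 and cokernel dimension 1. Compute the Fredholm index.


The Fredholm index is defined as ind(T) = dim(ker T) - dim(coker T)
= 0 - 1
= -1

-1


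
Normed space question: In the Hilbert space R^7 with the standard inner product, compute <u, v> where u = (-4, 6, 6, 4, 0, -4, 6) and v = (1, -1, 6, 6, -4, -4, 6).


Computing the standard inner product <u, v> = sum u_i * v_i
= -4*1 + 6*-1 + 6*6 + 4*6 + 0*-4 + -4*-4 + 6*6
= -4 + -6 + 36 + 24 + 0 + 16 + 36
= 102

102


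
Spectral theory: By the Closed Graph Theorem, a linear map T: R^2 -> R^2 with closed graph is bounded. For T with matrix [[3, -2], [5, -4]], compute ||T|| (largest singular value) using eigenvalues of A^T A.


A^T A = [[34, -26], [-26, 20]]
trace(A^T A) = 54, det(A^T A) = 4
discriminant = 54^2 - 4*4 = 2900
Largest eigenvalue of A^T A = (trace + sqrt(disc))/2 = 53.9258
||T|| = sqrt(53.9258) = 7.3434

7.3434


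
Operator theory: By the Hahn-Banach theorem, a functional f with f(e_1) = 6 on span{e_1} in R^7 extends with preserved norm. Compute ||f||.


The norm of f is given by ||f|| = sup_{||x||=1} |f(x)|.
On span{e_1}, ||e_1|| = 1, so ||f|| = |f(e_1)| / ||e_1||
= |6| / 1 = 6.0000

6.0000


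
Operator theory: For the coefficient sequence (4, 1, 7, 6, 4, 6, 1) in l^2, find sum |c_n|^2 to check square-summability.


sum |c_n|^2 = 4^2 + 1^2 + 7^2 + 6^2 + 4^2 + 6^2 + 1^2
= 16 + 1 + 49 + 36 + 16 + 36 + 1
= 155

155


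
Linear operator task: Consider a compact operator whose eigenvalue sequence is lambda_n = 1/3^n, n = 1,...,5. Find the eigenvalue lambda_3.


The eigenvalue formula gives lambda_3 = 1/3^3
= 1/27
= 0.0370

0.0370


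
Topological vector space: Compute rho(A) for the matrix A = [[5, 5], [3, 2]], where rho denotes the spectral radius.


For a 2x2 matrix, eigenvalues satisfy lambda^2 - (trace)*lambda + det = 0
trace = 5 + 2 = 7
det = 5*2 - 5*3 = -5
discriminant = 7^2 - 4*(-5) = 69
spectral radius = max |eigenvalue| = 7.6533

7.6533


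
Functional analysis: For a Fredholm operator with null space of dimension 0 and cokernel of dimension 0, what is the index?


The Fredholm index is defined as ind(T) = dim(ker T) - dim(coker T)
= 0 - 0
= 0

0


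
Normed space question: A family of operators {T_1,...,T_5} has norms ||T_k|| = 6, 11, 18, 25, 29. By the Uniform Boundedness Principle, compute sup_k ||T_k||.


By the Uniform Boundedness Principle, the supremum of norms is finite.
sup_k ||T_k|| = max(6, 11, 18, 25, 29) = 29

29


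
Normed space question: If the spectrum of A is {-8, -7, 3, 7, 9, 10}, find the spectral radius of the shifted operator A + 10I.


Spectrum of A + 10I = {2, 3, 13, 17, 19, 20}
Spectral radius = max |lambda| over the shifted spectrum
= max(2, 3, 13, 17, 19, 20) = 20

20


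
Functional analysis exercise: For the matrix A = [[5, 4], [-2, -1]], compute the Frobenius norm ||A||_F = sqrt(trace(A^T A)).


||A||_F^2 = sum a_ij^2
= 5^2 + 4^2 + (-2)^2 + (-1)^2
= 25 + 16 + 4 + 1 = 46
||A||_F = sqrt(46) = 6.7823

6.7823


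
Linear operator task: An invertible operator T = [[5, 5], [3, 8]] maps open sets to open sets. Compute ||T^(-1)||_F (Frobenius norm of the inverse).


det(T) = 5*8 - 5*3 = 25
T^(-1) = (1/25) * [[8, -5], [-3, 5]] = [[0.3200, -0.2000], [-0.1200, 0.2000]]
||T^(-1)||_F^2 = 0.3200^2 + (-0.2000)^2 + (-0.1200)^2 + 0.2000^2 = 0.1968
||T^(-1)||_F = sqrt(0.1968) = 0.4436

0.4436


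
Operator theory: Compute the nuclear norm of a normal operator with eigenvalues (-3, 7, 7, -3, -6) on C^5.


For a normal operator, singular values equal |eigenvalues|.
Trace norm = sum |lambda_i| = 3 + 7 + 7 + 3 + 6
= 26

26


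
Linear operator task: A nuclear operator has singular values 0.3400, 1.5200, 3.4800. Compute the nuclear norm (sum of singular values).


The nuclear norm is the sum of all singular values.
||T||_1 = 0.3400 + 1.5200 + 3.4800
= 5.3400

5.3400


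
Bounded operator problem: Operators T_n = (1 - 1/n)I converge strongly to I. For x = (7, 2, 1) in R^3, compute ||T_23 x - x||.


T_23 x - x = (1 - 1/23)x - x = -x/23
||x|| = sqrt(54) = 7.3485
||T_23 x - x|| = ||x||/23 = 7.3485/23 = 0.3195

0.3195


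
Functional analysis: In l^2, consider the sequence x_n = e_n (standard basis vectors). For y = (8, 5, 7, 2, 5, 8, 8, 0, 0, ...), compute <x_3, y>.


x_3 = e_3 is the standard basis vector with 1 in position 3.
<x_3, y> = y_3 = 7
As n -> infinity, <x_n, y> -> 0, confirming weak convergence of (x_n) to 0.

7


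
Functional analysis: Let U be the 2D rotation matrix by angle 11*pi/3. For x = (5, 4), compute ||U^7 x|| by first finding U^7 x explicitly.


U is a rotation by theta = 11*pi/3
U^7 = rotation by 7*theta = 77*pi/3 = 5*pi/3 (mod 2*pi)
cos(5*pi/3) = 0.5000, sin(5*pi/3) = -0.8660
U^7 x = (0.5000 * 5 - -0.8660 * 4, -0.8660 * 5 + 0.5000 * 4)
= (5.9641, -2.3301)
||U^7 x|| = sqrt(5.9641^2 + (-2.3301)^2) = sqrt(41.0000) = 6.4031

6.4031


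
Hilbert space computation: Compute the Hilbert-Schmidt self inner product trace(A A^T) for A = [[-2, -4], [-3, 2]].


trace(A * A^T) = sum of squares of all entries
= (-2)^2 + (-4)^2 + (-3)^2 + 2^2
= 4 + 16 + 9 + 4
= 33

33


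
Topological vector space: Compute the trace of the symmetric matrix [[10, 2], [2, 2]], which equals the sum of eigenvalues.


For a self-adjoint (symmetric) matrix, the eigenvalues are real.
The sum of eigenvalues equals the trace of the matrix.
trace = 10 + 2 = 12

12


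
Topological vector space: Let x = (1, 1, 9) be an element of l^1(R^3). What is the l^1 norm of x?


The l^1 norm equals the sum of absolute values of all components.
||x||_1 = 1 + 1 + 9
= 11

11.0000


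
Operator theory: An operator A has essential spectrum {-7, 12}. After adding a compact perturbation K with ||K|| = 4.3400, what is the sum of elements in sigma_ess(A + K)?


By Weyl's theorem, the essential spectrum is invariant under compact perturbations.
sigma_ess(A + K) = sigma_ess(A) = {-7, 12}
Sum = -7 + 12 = 5

5


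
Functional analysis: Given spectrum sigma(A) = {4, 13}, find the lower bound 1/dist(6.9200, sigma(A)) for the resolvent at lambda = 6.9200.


dist(6.9200, {4, 13}) = min(|6.9200 - 4|, |6.9200 - 13|)
= min(2.9200, 6.0800) = 2.9200
Resolvent bound = 1/2.9200 = 0.3425

0.3425


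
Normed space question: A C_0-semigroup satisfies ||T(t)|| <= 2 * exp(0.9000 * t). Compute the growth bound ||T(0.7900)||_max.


||T(0.7900)|| <= 2 * exp(0.9000 * 0.7900)
= 2 * exp(0.7110)
= 2 * 2.0360
= 4.0721

4.0721


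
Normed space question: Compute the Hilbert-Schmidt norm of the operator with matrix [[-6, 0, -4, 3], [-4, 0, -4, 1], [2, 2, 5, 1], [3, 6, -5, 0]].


The Hilbert-Schmidt norm is sqrt(sum of squares of all entries).
Sum of squares = (-6)^2 + 0^2 + (-4)^2 + 3^2 + (-4)^2 + 0^2 + (-4)^2 + 1^2 + 2^2 + 2^2 + 5^2 + 1^2 + 3^2 + 6^2 + (-5)^2 + 0^2
= 36 + 0 + 16 + 9 + 16 + 0 + 16 + 1 + 4 + 4 + 25 + 1 + 9 + 36 + 25 + 0 = 198
||T||_HS = sqrt(198) = 14.0712

14.0712


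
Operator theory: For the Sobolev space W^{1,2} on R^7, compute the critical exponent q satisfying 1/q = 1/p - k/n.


Using the Sobolev embedding formula: 1/q = 1/p - k/n
1/q = 1/2 - 1/7 = 5/14
q = 1/(5/14) = 14/5 = 2.8000

2.8000


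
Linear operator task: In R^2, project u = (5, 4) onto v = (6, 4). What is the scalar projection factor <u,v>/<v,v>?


Computing <u,v> = 5*6 + 4*4 = 46
Computing <v,v> = 6^2 + 4^2 = 52
Projection coefficient = 46/52 = 0.8846

0.8846


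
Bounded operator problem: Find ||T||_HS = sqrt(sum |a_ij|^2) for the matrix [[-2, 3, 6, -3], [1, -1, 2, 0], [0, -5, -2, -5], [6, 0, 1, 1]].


The Hilbert-Schmidt norm is sqrt(sum of squares of all entries).
Sum of squares = (-2)^2 + 3^2 + 6^2 + (-3)^2 + 1^2 + (-1)^2 + 2^2 + 0^2 + 0^2 + (-5)^2 + (-2)^2 + (-5)^2 + 6^2 + 0^2 + 1^2 + 1^2
= 4 + 9 + 36 + 9 + 1 + 1 + 4 + 0 + 0 + 25 + 4 + 25 + 36 + 0 + 1 + 1 = 156
||T||_HS = sqrt(156) = 12.4900

12.4900


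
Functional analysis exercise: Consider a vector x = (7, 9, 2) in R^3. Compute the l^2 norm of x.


The l^2 norm = (sum |x_i|^2)^(1/2)
Sum of 2th powers = 49 + 81 + 4 = 134
||x||_2 = (134)^(1/2) = 11.5758

11.5758


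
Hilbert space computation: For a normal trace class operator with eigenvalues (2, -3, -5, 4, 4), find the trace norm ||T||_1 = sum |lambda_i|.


For a normal operator, singular values equal |eigenvalues|.
Trace norm = sum |lambda_i| = 2 + 3 + 5 + 4 + 4
= 18

18


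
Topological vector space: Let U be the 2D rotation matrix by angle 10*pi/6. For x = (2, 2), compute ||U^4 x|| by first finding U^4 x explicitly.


U is a rotation by theta = 10*pi/6
U^4 = rotation by 4*theta = 40*pi/6 = 4*pi/6 (mod 2*pi)
cos(4*pi/6) = -0.5000, sin(4*pi/6) = 0.8660
U^4 x = (-0.5000 * 2 - 0.8660 * 2, 0.8660 * 2 + -0.5000 * 2)
= (-2.7321, 0.7321)
||U^4 x|| = sqrt((-2.7321)^2 + 0.7321^2) = sqrt(8.0000) = 2.8284

2.8284


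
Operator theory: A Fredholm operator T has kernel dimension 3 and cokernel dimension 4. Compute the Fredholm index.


The Fredholm index is defined as ind(T) = dim(ker T) - dim(coker T)
= 3 - 4
= -1

-1


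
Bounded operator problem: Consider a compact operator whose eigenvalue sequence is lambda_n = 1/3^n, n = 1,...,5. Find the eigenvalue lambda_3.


The eigenvalue formula gives lambda_3 = 1/3^3
= 1/27
= 0.0370

0.0370


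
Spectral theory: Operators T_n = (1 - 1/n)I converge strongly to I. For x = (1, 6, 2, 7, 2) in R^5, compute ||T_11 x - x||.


T_11 x - x = (1 - 1/11)x - x = -x/11
||x|| = sqrt(94) = 9.6954
||T_11 x - x|| = ||x||/11 = 9.6954/11 = 0.8814

0.8814


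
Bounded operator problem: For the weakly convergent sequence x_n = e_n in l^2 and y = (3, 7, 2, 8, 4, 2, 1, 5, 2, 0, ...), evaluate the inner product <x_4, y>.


x_4 = e_4 is the standard basis vector with 1 in position 4.
<x_4, y> = y_4 = 8
As n -> infinity, <x_n, y> -> 0, confirming weak convergence of (x_n) to 0.

8


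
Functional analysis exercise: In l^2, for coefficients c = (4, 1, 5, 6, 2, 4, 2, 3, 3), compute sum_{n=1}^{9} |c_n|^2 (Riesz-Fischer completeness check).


sum |c_n|^2 = 4^2 + 1^2 + 5^2 + 6^2 + 2^2 + 4^2 + 2^2 + 3^2 + 3^2
= 16 + 1 + 25 + 36 + 4 + 16 + 4 + 9 + 9
= 120

120


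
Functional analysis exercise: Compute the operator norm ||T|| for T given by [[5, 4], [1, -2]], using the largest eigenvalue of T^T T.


A^T A = [[26, 18], [18, 20]]
trace(A^T A) = 46, det(A^T A) = 196
discriminant = 46^2 - 4*196 = 1332
Largest eigenvalue of A^T A = (trace + sqrt(disc))/2 = 41.2483
||T|| = sqrt(41.2483) = 6.4225

6.4225


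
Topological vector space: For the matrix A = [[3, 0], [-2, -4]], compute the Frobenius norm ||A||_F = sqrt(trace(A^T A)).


||A||_F^2 = sum a_ij^2
= 3^2 + 0^2 + (-2)^2 + (-4)^2
= 9 + 0 + 4 + 16 = 29
||A||_F = sqrt(29) = 5.3852

5.3852
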